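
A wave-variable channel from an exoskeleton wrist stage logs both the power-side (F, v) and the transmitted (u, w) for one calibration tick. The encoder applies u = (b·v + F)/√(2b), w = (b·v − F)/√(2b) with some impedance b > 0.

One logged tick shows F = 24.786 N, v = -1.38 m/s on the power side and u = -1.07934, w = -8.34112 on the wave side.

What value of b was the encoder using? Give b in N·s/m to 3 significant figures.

b = 23.3 N·s/m

u + w = -9.42046;  u + w = √(2b)·v, so √(2b) = -9.42046/(-1.38) = 6.82642.
b = (√(2b))²/2 = 46.60001/2 = 23.30001.
(Check via u − w = 2F/√(2b): u − w = 7.26178, 2F/√(2b) = 7.26179.)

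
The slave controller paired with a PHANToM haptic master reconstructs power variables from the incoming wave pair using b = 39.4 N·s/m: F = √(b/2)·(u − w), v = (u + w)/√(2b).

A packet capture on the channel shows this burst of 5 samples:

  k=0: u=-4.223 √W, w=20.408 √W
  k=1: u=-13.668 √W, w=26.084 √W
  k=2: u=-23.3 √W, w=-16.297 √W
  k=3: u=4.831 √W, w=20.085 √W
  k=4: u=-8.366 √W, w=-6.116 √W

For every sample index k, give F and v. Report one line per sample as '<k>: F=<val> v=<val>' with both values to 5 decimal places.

0: F=-109.32391 v=1.82326
1: F=-176.43799 v=1.39868
2: F=-31.08259 v=-4.46066
3: F=-67.70439 v=2.80682
4: F=-9.98655 v=-1.63142

k=0: u−w=-24.63100, u+w=16.18500; √(b/2)=4.43847, √(2b)=8.87694; F=4.43847×(-24.631)=-109.32391, v=16.18500/8.87694=1.82326
k=1: u−w=-39.75200, u+w=12.41600; √(b/2)=4.43847, √(2b)=8.87694; F=4.43847×(-39.752)=-176.43799, v=12.41600/8.87694=1.39868
k=2: u−w=-7.00300, u+w=-39.59700; √(b/2)=4.43847, √(2b)=8.87694; F=4.43847×(-7.003)=-31.08259, v=-39.59700/8.87694=-4.46066
k=3: u−w=-15.25400, u+w=24.91600; √(b/2)=4.43847, √(2b)=8.87694; F=4.43847×(-15.254)=-67.70439, v=24.91600/8.87694=2.80682
k=4: u−w=-2.25000, u+w=-14.48200; √(b/2)=4.43847, √(2b)=8.87694; F=4.43847×(-2.25)=-9.98655, v=-14.48200/8.87694=-1.63142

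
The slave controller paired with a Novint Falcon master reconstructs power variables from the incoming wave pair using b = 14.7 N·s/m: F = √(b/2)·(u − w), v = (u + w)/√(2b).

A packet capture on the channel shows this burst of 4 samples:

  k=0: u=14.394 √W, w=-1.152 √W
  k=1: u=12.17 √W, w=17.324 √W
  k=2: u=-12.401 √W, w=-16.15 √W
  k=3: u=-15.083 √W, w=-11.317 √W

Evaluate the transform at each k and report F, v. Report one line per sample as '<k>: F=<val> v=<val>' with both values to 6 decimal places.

k=0: u−w=15.546000, u+w=13.242000; √(b/2)=2.711088, √(2b)=5.422177; F=2.711088×15.546=42.146579, v=13.242000/5.422177=2.442193
k=1: u−w=-5.154000, u+w=29.494000; √(b/2)=2.711088, √(2b)=5.422177; F=2.711088×(-5.154)=-13.972949, v=29.494000/5.422177=5.439513
k=2: u−w=3.749000, u+w=-28.551000; √(b/2)=2.711088, √(2b)=5.422177; F=2.711088×3.749=10.163870, v=-28.551000/5.422177=-5.265598
k=3: u−w=-3.766000, u+w=-26.400000; √(b/2)=2.711088, √(2b)=5.422177; F=2.711088×(-3.766)=-10.209959, v=-26.400000/5.422177=-4.868893

0: F=42.146579 v=2.442193
1: F=-13.972949 v=5.439513
2: F=10.163870 v=-5.265598
3: F=-10.209959 v=-4.868893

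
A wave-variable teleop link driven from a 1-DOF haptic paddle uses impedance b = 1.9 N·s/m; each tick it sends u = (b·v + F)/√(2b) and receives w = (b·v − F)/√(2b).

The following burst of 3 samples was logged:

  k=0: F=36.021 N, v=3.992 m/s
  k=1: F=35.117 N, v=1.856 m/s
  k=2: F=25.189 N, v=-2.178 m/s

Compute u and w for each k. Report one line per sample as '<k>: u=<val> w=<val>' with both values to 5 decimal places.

k=0: b·v=1.9×3.992=7.58480; √(2b)=1.94936; u=(7.58480+36.021)/1.94936=22.36930, w=(7.58480−36.021)/1.94936=-14.58746
k=1: b·v=1.9×1.856=3.52640; √(2b)=1.94936; u=(3.52640+35.117)/1.94936=19.82365, w=(3.52640−35.117)/1.94936=-16.20564
k=2: b·v=1.9×(-2.178)=-4.13820; √(2b)=1.94936; u=(-4.13820+25.189)/1.94936=10.79883, w=(-4.13820−25.189)/1.94936=-15.04454

0: u=22.36930 w=-14.58746
1: u=19.82365 w=-16.20564
2: u=10.79883 w=-15.04454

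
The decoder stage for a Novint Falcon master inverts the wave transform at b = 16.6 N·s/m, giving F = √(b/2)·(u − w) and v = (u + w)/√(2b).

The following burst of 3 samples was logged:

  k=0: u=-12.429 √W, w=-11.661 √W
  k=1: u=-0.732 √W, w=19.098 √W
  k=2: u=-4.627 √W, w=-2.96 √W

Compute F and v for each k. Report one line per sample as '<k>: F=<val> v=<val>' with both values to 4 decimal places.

k=0: u−w=-0.7680, u+w=-24.0900; √(b/2)=2.8810, √(2b)=5.7619; F=2.8810×(-0.768)=-2.2126, v=-24.0900/5.7619=-4.1809
k=1: u−w=-19.8300, u+w=18.3660; √(b/2)=2.8810, √(2b)=5.7619; F=2.8810×(-19.83)=-57.1297, v=18.3660/5.7619=3.1875
k=2: u−w=-1.6670, u+w=-7.5870; √(b/2)=2.8810, √(2b)=5.7619; F=2.8810×(-1.667)=-4.8026, v=-7.5870/5.7619=-1.3167

0: F=-2.2126 v=-4.1809
1: F=-57.1297 v=3.1875
2: F=-4.8026 v=-1.3167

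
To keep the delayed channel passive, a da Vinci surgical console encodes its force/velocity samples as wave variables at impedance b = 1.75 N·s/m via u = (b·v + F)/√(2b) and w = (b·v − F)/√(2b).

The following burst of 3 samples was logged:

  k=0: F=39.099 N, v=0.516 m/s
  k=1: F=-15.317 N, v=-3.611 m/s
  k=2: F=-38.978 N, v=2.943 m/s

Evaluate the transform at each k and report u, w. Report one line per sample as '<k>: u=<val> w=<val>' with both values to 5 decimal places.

k=0: b·v=1.75×0.516=0.90300; √(2b)=1.87083; u=(0.90300+39.099)/1.87083=21.38197, w=(0.90300−39.099)/1.87083=-20.41662
k=1: b·v=1.75×(-3.611)=-6.31925; √(2b)=1.87083; u=(-6.31925+(-15.317))/1.87083=-11.56506, w=(-6.31925−(-15.317))/1.87083=4.80950
k=2: b·v=1.75×2.943=5.15025; √(2b)=1.87083; u=(5.15025+(-38.978))/1.87083=-18.08169, w=(5.15025−(-38.978))/1.87083=23.58754

0: u=21.38197 w=-20.41662
1: u=-11.56506 w=4.80950
2: u=-18.08169 w=23.58754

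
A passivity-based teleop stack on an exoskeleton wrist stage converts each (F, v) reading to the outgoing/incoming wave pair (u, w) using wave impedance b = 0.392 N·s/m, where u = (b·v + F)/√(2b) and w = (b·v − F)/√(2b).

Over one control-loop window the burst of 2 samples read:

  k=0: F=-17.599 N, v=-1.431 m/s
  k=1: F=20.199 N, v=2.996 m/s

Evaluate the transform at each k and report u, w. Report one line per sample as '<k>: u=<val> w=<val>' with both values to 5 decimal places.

k=0: b·v=0.392×(-1.431)=-0.56095; √(2b)=0.88544; u=(-0.56095+(-17.599))/0.88544=-20.50958, w=(-0.56095−(-17.599))/0.88544=19.24251
k=1: b·v=0.392×2.996=1.17443; √(2b)=0.88544; u=(1.17443+20.199)/0.88544=24.13883, w=(1.17443−20.199)/0.88544=-21.48606

0: u=-20.50958 w=19.24251
1: u=24.13883 w=-21.48606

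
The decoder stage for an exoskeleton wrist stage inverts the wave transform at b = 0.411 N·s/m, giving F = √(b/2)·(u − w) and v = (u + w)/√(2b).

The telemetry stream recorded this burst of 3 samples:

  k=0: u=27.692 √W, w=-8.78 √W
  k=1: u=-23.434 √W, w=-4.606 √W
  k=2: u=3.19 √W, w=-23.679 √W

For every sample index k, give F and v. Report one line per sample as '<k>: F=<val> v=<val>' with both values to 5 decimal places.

k=0: u−w=36.47200, u+w=18.91200; √(b/2)=0.45332, √(2b)=0.90664; F=0.45332×36.472=16.53353, v=18.91200/0.90664=20.85939
k=1: u−w=-18.82800, u+w=-28.04000; √(b/2)=0.45332, √(2b)=0.90664; F=0.45332×(-18.828)=-8.53513, v=-28.04000/0.90664=-30.92731
k=2: u−w=26.86900, u+w=-20.48900; √(b/2)=0.45332, √(2b)=0.90664; F=0.45332×26.869=12.18028, v=-20.48900/0.90664=-22.59877

0: F=16.53353 v=20.85939
1: F=-8.53513 v=-30.92731
2: F=12.18028 v=-22.59877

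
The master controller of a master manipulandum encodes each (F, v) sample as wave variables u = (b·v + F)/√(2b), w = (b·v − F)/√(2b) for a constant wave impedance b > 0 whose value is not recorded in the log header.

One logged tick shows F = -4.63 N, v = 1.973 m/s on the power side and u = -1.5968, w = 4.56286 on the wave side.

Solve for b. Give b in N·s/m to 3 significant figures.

u + w = 2.9661;  u + w = √(2b)·v, so √(2b) = 2.9661/1.973 = 1.5033.
b = (√(2b))²/2 = 2.2600/2 = 1.1300.
(Check via u − w = 2F/√(2b): u − w = -6.1597, 2F/√(2b) = -6.1597.)

b = 1.13 N·s/m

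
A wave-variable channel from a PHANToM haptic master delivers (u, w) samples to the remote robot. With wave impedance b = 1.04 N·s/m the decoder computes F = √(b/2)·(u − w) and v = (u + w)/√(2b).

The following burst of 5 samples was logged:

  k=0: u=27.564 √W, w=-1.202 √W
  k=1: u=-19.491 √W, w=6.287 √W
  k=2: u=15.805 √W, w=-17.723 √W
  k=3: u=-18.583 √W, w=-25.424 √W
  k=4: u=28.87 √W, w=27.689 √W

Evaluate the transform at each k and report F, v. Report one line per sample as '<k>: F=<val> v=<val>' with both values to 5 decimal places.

0: F=20.74346 v=18.27876
1: F=-18.58878 v=-9.15533
2: F=24.17738 v=-1.32989
3: F=4.93312 v=-30.51336
4: F=0.85163 v=39.21661

k=0: u−w=28.76600, u+w=26.36200; √(b/2)=0.72111, √(2b)=1.44222; F=0.72111×28.766=20.74346, v=26.36200/1.44222=18.27876
k=1: u−w=-25.77800, u+w=-13.20400; √(b/2)=0.72111, √(2b)=1.44222; F=0.72111×(-25.778)=-18.58878, v=-13.20400/1.44222=-9.15533
k=2: u−w=33.52800, u+w=-1.91800; √(b/2)=0.72111, √(2b)=1.44222; F=0.72111×33.528=24.17738, v=-1.91800/1.44222=-1.32989
k=3: u−w=6.84100, u+w=-44.00700; √(b/2)=0.72111, √(2b)=1.44222; F=0.72111×6.841=4.93312, v=-44.00700/1.44222=-30.51336
k=4: u−w=1.18100, u+w=56.55900; √(b/2)=0.72111, √(2b)=1.44222; F=0.72111×1.181=0.85163, v=56.55900/1.44222=39.21661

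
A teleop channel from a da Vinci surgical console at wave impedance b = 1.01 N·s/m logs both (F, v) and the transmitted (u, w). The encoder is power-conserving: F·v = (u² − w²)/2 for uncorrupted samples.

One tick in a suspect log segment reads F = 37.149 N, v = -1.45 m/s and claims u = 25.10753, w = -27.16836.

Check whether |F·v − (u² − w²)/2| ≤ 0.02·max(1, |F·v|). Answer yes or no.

F·v = 37.149×(-1.45) = -53.86605 W.
(u² − w²)/2 = (630.38806 − 738.11979)/2 = -53.86586 W.
|Δ| = 0.00019;  2% of max(1, |F·v|) = 1.07732.

yes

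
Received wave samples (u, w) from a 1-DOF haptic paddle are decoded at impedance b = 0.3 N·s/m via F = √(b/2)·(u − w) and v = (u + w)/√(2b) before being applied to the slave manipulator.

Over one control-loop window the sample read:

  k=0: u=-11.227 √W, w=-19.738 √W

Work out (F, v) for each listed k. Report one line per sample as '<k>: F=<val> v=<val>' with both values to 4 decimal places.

k=0: u−w=8.5110, u+w=-30.9650; √(b/2)=0.3873, √(2b)=0.7746; F=0.3873×8.511=3.2963, v=-30.9650/0.7746=-39.9756

0: F=3.2963 v=-39.9756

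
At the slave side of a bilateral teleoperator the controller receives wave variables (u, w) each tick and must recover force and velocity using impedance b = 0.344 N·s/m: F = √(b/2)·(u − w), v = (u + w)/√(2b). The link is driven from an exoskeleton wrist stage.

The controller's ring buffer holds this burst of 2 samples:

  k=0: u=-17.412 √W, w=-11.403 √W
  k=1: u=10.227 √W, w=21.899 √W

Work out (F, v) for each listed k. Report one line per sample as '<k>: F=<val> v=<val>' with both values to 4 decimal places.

0: F=-2.4921 v=-34.7396
1: F=-4.8407 v=38.7313

k=0: u−w=-6.0090, u+w=-28.8150; √(b/2)=0.4147, √(2b)=0.8295; F=0.4147×(-6.009)=-2.4921, v=-28.8150/0.8295=-34.7396
k=1: u−w=-11.6720, u+w=32.1260; √(b/2)=0.4147, √(2b)=0.8295; F=0.4147×(-11.672)=-4.8407, v=32.1260/0.8295=38.7313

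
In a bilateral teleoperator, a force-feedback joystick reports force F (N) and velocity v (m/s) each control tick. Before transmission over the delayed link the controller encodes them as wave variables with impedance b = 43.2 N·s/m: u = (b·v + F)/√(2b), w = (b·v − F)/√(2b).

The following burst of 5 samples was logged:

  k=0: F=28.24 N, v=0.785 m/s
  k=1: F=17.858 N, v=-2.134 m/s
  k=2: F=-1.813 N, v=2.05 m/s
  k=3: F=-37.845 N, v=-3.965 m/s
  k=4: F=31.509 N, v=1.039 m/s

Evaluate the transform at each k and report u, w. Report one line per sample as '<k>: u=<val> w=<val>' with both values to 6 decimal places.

k=0: b·v=43.2×0.785=33.912000; √(2b)=9.295160; u=(33.912000+28.24)/9.295160=6.686491, w=(33.912000−28.24)/9.295160=0.610210
k=1: b·v=43.2×(-2.134)=-92.188800; √(2b)=9.295160; u=(-92.188800+17.858)/9.295160=-7.996721, w=(-92.188800−17.858)/9.295160=-11.839151
k=2: b·v=43.2×2.05=88.560000; √(2b)=9.295160; u=(88.560000+(-1.813))/9.295160=9.332491, w=(88.560000−(-1.813))/9.295160=9.722587
k=3: b·v=43.2×(-3.965)=-171.288000; √(2b)=9.295160; u=(-171.288000+(-37.845))/9.295160=-22.499129, w=(-171.288000−(-37.845))/9.295160=-14.356181
k=4: b·v=43.2×1.039=44.884800; √(2b)=9.295160; u=(44.884800+31.509)/9.295160=8.218664, w=(44.884800−31.509)/9.295160=1.439007

0: u=6.686491 w=0.610210
1: u=-7.996721 w=-11.839151
2: u=9.332491 w=9.722587
3: u=-22.499129 w=-14.356181
4: u=8.218664 w=1.439007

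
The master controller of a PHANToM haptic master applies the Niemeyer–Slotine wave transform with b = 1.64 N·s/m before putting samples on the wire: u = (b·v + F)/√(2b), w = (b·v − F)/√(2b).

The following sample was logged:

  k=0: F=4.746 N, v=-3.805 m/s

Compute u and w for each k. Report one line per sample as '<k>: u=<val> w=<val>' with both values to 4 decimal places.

0: u=-0.8250 w=-6.0661

k=0: b·v=1.64×(-3.805)=-6.2402; √(2b)=1.8111; u=(-6.2402+4.746)/1.8111=-0.8250, w=(-6.2402−4.746)/1.8111=-6.0661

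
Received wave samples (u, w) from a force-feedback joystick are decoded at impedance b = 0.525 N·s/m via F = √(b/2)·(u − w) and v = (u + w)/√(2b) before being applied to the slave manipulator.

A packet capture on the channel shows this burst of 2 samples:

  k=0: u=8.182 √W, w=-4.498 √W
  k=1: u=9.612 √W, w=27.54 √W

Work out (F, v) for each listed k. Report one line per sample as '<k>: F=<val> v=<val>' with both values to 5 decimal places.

k=0: u−w=12.68000, u+w=3.68400; √(b/2)=0.51235, √(2b)=1.02470; F=0.51235×12.68=6.49657, v=3.68400/1.02470=3.59522
k=1: u−w=-17.92800, u+w=37.15200; √(b/2)=0.51235, √(2b)=1.02470; F=0.51235×(-17.928)=-9.18537, v=37.15200/1.02470=36.25664

0: F=6.49657 v=3.59522
1: F=-9.18537 v=36.25664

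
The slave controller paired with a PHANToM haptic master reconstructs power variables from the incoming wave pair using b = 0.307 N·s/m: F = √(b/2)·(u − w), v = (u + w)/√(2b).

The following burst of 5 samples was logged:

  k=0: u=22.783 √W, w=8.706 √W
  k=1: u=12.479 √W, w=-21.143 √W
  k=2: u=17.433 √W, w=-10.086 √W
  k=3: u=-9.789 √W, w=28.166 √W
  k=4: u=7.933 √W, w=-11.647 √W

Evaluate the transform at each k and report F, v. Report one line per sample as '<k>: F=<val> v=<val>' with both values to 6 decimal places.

0: F=5.515239 v=40.185991
1: F=13.172789 v=-11.056922
2: F=10.781690 v=9.376178
3: F=-14.870418 v=23.452569
4: F=7.671263 v=-4.739775

k=0: u−w=14.077000, u+w=31.489000; √(b/2)=0.391791, √(2b)=0.783582; F=0.391791×14.077=5.515239, v=31.489000/0.783582=40.185991
k=1: u−w=33.622000, u+w=-8.664000; √(b/2)=0.391791, √(2b)=0.783582; F=0.391791×33.622=13.172789, v=-8.664000/0.783582=-11.056922
k=2: u−w=27.519000, u+w=7.347000; √(b/2)=0.391791, √(2b)=0.783582; F=0.391791×27.519=10.781690, v=7.347000/0.783582=9.376178
k=3: u−w=-37.955000, u+w=18.377000; √(b/2)=0.391791, √(2b)=0.783582; F=0.391791×(-37.955)=-14.870418, v=18.377000/0.783582=23.452569
k=4: u−w=19.580000, u+w=-3.714000; √(b/2)=0.391791, √(2b)=0.783582; F=0.391791×19.58=7.671263, v=-3.714000/0.783582=-4.739775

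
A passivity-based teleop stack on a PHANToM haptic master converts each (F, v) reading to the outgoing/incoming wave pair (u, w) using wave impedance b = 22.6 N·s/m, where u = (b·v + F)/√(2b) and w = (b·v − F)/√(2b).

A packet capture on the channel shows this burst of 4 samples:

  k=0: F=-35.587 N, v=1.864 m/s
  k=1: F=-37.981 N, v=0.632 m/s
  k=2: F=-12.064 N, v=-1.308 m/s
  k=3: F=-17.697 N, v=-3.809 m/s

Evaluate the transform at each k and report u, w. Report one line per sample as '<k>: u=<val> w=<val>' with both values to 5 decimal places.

k=0: b·v=22.6×1.864=42.12640; √(2b)=6.72309; u=(42.12640+(-35.587))/6.72309=0.97268, w=(42.12640−(-35.587))/6.72309=11.55917
k=1: b·v=22.6×0.632=14.28320; √(2b)=6.72309; u=(14.28320+(-37.981))/6.72309=-3.52484, w=(14.28320−(-37.981))/6.72309=7.77383
k=2: b·v=22.6×(-1.308)=-29.56080; √(2b)=6.72309; u=(-29.56080+(-12.064))/6.72309=-6.19132, w=(-29.56080−(-12.064))/6.72309=-2.60249
k=3: b·v=22.6×(-3.809)=-86.08340; √(2b)=6.72309; u=(-86.08340+(-17.697))/6.72309=-15.43640, w=(-86.08340−(-17.697))/6.72309=-10.17186

0: u=0.97268 w=11.55917
1: u=-3.52484 w=7.77383
2: u=-6.19132 w=-2.60249
3: u=-15.43640 w=-10.17186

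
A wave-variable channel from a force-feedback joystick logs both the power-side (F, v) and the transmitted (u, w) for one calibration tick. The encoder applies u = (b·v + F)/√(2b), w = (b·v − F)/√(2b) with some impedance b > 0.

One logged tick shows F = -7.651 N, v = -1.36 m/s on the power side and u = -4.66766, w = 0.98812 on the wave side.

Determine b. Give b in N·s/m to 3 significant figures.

b = 3.66 N·s/m

u + w = -3.67954;  u + w = √(2b)·v, so √(2b) = -3.67954/(-1.36) = 2.70554.
b = (√(2b))²/2 = 7.31997/2 = 3.65998.
(Check via u − w = 2F/√(2b): u − w = -5.65578, 2F/√(2b) = -5.65579.)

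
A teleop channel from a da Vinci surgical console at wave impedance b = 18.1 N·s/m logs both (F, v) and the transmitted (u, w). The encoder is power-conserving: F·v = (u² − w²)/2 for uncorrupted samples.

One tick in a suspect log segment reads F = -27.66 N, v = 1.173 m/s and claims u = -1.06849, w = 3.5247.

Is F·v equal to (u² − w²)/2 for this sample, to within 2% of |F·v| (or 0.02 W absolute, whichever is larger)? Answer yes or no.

no

F·v = (-27.66)×1.173 = -32.44518 W.
(u² − w²)/2 = (1.14167 − 12.42351)/2 = -5.64092 W.
|Δ| = 26.80426;  2% of max(1, |F·v|) = 0.64890.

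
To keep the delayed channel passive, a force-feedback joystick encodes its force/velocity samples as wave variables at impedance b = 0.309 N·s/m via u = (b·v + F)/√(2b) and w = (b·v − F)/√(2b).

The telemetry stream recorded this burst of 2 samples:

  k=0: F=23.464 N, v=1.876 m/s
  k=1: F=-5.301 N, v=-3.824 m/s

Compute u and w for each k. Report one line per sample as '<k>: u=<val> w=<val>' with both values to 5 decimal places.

0: u=30.58488 w=-29.11010
1: u=-8.24624 w=5.24008

k=0: b·v=0.309×1.876=0.57968; √(2b)=0.78613; u=(0.57968+23.464)/0.78613=30.58488, w=(0.57968−23.464)/0.78613=-29.11010
k=1: b·v=0.309×(-3.824)=-1.18162; √(2b)=0.78613; u=(-1.18162+(-5.301))/0.78613=-8.24624, w=(-1.18162−(-5.301))/0.78613=5.24008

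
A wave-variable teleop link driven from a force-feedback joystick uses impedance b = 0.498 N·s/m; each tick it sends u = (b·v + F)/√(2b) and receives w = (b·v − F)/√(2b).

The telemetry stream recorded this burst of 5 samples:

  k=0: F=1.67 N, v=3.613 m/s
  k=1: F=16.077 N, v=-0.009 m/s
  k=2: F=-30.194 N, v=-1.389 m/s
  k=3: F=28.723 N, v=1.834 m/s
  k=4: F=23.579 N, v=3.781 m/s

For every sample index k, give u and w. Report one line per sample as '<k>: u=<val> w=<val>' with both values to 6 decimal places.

0: u=3.476233 w=0.129533
1: u=16.104760 w=-16.113742
2: u=-30.947679 w=29.561460
3: u=29.695783 w=-27.865455
4: u=25.513015 w=-21.739585

k=0: b·v=0.498×3.613=1.799274; √(2b)=0.997998; u=(1.799274+1.67)/0.997998=3.476233, w=(1.799274−1.67)/0.997998=0.129533
k=1: b·v=0.498×(-0.009)=-0.004482; √(2b)=0.997998; u=(-0.004482+16.077)/0.997998=16.104760, w=(-0.004482−16.077)/0.997998=-16.113742
k=2: b·v=0.498×(-1.389)=-0.691722; √(2b)=0.997998; u=(-0.691722+(-30.194))/0.997998=-30.947679, w=(-0.691722−(-30.194))/0.997998=29.561460
k=3: b·v=0.498×1.834=0.913332; √(2b)=0.997998; u=(0.913332+28.723)/0.997998=29.695783, w=(0.913332−28.723)/0.997998=-27.865455
k=4: b·v=0.498×3.781=1.882938; √(2b)=0.997998; u=(1.882938+23.579)/0.997998=25.513015, w=(1.882938−23.579)/0.997998=-21.739585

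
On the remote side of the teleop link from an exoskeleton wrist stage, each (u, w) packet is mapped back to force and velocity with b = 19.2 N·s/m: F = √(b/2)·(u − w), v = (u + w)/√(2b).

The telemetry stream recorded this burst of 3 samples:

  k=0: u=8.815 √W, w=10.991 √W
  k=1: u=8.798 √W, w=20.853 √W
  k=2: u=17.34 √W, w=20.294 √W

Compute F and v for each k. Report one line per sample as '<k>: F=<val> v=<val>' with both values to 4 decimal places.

k=0: u−w=-2.1760, u+w=19.8060; √(b/2)=3.0984, √(2b)=6.1968; F=3.0984×(-2.176)=-6.7421, v=19.8060/6.1968=3.1962
k=1: u−w=-12.0550, u+w=29.6510; √(b/2)=3.0984, √(2b)=6.1968; F=3.0984×(-12.055)=-37.3511, v=29.6510/6.1968=4.7849
k=2: u−w=-2.9540, u+w=37.6340; √(b/2)=3.0984, √(2b)=6.1968; F=3.0984×(-2.954)=-9.1526, v=37.6340/6.1968=6.0732

0: F=-6.7421 v=3.1962
1: F=-37.3511 v=4.7849
2: F=-9.1526 v=6.0732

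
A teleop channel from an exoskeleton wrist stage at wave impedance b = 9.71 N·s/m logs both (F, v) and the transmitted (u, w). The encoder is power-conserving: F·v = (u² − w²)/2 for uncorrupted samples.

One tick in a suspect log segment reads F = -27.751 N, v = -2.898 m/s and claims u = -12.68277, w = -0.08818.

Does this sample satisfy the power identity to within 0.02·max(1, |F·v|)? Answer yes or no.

yes

F·v = (-27.751)×(-2.898) = 80.4224 W.
(u² − w²)/2 = (160.8527 − 0.0078)/2 = 80.4224 W.
|Δ| = 0.0000;  2% of max(1, |F·v|) = 1.6084.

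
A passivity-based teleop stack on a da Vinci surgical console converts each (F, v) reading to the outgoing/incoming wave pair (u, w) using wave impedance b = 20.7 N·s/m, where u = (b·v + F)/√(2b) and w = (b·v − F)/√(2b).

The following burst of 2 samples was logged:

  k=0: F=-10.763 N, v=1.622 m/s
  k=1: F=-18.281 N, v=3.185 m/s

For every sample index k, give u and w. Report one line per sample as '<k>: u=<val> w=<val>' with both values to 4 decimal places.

0: u=3.5454 w=6.8910
1: u=7.4054 w=13.0878

k=0: b·v=20.7×1.622=33.5754; √(2b)=6.4343; u=(33.5754+(-10.763))/6.4343=3.5454, w=(33.5754−(-10.763))/6.4343=6.8910
k=1: b·v=20.7×3.185=65.9295; √(2b)=6.4343; u=(65.9295+(-18.281))/6.4343=7.4054, w=(65.9295−(-18.281))/6.4343=13.0878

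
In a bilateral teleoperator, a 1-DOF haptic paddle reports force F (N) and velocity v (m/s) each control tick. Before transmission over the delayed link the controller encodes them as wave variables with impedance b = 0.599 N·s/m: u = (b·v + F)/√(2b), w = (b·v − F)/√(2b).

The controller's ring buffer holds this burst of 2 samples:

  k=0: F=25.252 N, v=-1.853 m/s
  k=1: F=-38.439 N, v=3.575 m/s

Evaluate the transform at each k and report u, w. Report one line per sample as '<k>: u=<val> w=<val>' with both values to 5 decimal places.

0: u=22.05697 w=-24.08513
1: u=-33.16265 w=37.07560

k=0: b·v=0.599×(-1.853)=-1.10995; √(2b)=1.09453; u=(-1.10995+25.252)/1.09453=22.05697, w=(-1.10995−25.252)/1.09453=-24.08513
k=1: b·v=0.599×3.575=2.14142; √(2b)=1.09453; u=(2.14142+(-38.439))/1.09453=-33.16265, w=(2.14142−(-38.439))/1.09453=37.07560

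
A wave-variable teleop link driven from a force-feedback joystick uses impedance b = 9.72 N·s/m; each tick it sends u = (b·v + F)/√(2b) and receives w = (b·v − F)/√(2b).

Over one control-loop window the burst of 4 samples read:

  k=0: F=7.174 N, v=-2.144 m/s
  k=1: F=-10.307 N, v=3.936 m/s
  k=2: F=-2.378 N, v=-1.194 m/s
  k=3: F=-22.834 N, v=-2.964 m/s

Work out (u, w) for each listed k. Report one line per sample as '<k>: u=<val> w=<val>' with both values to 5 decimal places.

0: u=-3.09944 w=-6.35363
1: u=6.33940 w=11.01475
2: u=-3.17156 w=-2.09288
3: u=-11.71312 w=-1.35540

k=0: b·v=9.72×(-2.144)=-20.83968; √(2b)=4.40908; u=(-20.83968+7.174)/4.40908=-3.09944, w=(-20.83968−7.174)/4.40908=-6.35363
k=1: b·v=9.72×3.936=38.25792; √(2b)=4.40908; u=(38.25792+(-10.307))/4.40908=6.33940, w=(38.25792−(-10.307))/4.40908=11.01475
k=2: b·v=9.72×(-1.194)=-11.60568; √(2b)=4.40908; u=(-11.60568+(-2.378))/4.40908=-3.17156, w=(-11.60568−(-2.378))/4.40908=-2.09288
k=3: b·v=9.72×(-2.964)=-28.81008; √(2b)=4.40908; u=(-28.81008+(-22.834))/4.40908=-11.71312, w=(-28.81008−(-22.834))/4.40908=-1.35540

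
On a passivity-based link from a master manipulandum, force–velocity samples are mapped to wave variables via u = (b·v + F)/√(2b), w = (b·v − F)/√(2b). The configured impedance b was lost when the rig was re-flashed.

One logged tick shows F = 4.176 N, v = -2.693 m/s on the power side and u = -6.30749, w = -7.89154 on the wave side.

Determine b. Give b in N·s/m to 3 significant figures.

u + w = -14.19903;  u + w = √(2b)·v, so √(2b) = -14.19903/(-2.693) = 5.27257.
b = (√(2b))²/2 = 27.79999/2 = 13.90000.
(Check via u − w = 2F/√(2b): u − w = 1.58405, 2F/√(2b) = 1.58405.)

b = 13.9 N·s/m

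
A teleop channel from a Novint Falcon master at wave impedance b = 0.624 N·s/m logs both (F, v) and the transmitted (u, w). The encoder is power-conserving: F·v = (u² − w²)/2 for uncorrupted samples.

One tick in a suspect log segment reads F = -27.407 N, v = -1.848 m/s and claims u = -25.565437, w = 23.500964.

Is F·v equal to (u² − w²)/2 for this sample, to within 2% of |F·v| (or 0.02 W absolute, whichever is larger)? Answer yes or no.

F·v = (-27.407)×(-1.848) = 50.648136 W.
(u² − w²)/2 = (653.591569 − 552.295309)/2 = 50.648130 W.
|Δ| = 0.000006;  2% of max(1, |F·v|) = 1.012963.

yes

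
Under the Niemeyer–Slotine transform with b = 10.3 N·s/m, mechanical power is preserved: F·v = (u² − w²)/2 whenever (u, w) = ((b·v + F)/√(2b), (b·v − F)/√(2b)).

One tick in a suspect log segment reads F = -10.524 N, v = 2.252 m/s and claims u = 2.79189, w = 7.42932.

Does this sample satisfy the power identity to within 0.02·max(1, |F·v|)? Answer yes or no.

yes

F·v = (-10.524)×2.252 = -23.70005 W.
(u² − w²)/2 = (7.79465 − 55.19480)/2 = -23.70007 W.
|Δ| = 0.00002;  2% of max(1, |F·v|) = 0.47400.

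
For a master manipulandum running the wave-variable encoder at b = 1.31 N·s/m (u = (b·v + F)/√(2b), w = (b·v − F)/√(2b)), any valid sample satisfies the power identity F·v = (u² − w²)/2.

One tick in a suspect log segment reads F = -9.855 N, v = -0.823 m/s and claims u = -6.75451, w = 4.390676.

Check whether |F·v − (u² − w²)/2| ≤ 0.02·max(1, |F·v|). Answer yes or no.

F·v = (-9.855)×(-0.823) = 8.110665 W.
(u² − w²)/2 = (45.623405 − 19.278036)/2 = 13.172685 W.
|Δ| = 5.062020;  2% of max(1, |F·v|) = 0.162213.

no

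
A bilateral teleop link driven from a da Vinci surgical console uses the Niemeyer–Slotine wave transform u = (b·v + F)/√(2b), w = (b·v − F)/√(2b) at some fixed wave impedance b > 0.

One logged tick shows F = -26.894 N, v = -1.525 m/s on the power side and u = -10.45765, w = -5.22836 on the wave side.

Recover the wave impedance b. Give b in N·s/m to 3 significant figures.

u + w = -15.6860;  u + w = √(2b)·v, so √(2b) = -15.6860/(-1.525) = 10.2859.
b = (√(2b))²/2 = 105.7999/2 = 52.9000.
(Check via u − w = 2F/√(2b): u − w = -5.2293, 2F/√(2b) = -5.2293.)

b = 52.9 N·s/m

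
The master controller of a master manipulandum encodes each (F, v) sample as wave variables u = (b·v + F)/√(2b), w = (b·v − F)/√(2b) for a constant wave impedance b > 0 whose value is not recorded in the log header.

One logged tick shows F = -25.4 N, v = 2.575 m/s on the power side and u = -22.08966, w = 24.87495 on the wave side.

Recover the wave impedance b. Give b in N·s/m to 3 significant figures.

b = 0.585 N·s/m

u + w = 2.78529;  u + w = √(2b)·v, so √(2b) = 2.78529/2.575 = 1.08167.
b = (√(2b))²/2 = 1.17000/2 = 0.58500.
(Check via u − w = 2F/√(2b): u − w = -46.96461, 2F/√(2b) = -46.96459.)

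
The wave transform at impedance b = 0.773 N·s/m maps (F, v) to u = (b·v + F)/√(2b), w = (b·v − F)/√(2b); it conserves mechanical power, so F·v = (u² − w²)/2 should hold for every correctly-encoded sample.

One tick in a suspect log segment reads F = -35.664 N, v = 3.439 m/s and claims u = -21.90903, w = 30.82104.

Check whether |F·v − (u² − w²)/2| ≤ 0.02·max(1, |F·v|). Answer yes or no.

no

F·v = (-35.664)×3.439 = -122.64850 W.
(u² − w²)/2 = (480.00560 − 949.93651)/2 = -234.96546 W.
|Δ| = 112.31696;  2% of max(1, |F·v|) = 2.45297.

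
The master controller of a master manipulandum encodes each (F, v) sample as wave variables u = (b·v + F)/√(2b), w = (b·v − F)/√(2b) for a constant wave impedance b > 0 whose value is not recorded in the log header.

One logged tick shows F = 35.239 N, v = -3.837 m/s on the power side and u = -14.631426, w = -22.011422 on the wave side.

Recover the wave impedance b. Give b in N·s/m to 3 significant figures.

u + w = -36.642848;  u + w = √(2b)·v, so √(2b) = -36.642848/(-3.837) = 9.549869.
b = (√(2b))²/2 = 91.200001/2 = 45.600001.
(Check via u − w = 2F/√(2b): u − w = 7.379996, 2F/√(2b) = 7.379996.)

b = 45.6 N·s/m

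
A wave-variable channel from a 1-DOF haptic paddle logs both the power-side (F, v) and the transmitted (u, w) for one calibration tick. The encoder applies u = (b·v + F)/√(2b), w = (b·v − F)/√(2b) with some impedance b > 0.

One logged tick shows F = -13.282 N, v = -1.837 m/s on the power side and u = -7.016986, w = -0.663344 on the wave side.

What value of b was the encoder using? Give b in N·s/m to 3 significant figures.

b = 8.74 N·s/m

u + w = -7.680330;  u + w = √(2b)·v, so √(2b) = -7.680330/(-1.837) = 4.180909.
b = (√(2b))²/2 = 17.480001/2 = 8.740000.
(Check via u − w = 2F/√(2b): u − w = -6.353642, 2F/√(2b) = -6.353642.)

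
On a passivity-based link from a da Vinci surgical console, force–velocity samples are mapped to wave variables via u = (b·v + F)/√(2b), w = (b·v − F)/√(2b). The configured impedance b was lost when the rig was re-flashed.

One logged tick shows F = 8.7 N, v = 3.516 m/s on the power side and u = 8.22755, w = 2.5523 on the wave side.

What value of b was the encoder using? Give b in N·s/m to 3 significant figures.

b = 4.7 N·s/m

u + w = 10.77985;  u + w = √(2b)·v, so √(2b) = 10.77985/3.516 = 3.06594.
b = (√(2b))²/2 = 9.40000/2 = 4.70000.
(Check via u − w = 2F/√(2b): u − w = 5.67525, 2F/√(2b) = 5.67526.)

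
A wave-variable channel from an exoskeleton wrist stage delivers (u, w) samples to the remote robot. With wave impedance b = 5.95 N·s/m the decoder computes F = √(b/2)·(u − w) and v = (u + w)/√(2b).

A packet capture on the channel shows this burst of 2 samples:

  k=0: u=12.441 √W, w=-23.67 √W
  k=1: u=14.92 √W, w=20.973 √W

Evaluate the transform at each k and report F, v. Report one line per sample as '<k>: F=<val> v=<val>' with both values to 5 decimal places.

0: F=62.28493 v=-3.25512
1: F=-10.44033 v=10.40486

k=0: u−w=36.11100, u+w=-11.22900; √(b/2)=1.72482, √(2b)=3.44964; F=1.72482×36.111=62.28493, v=-11.22900/3.44964=-3.25512
k=1: u−w=-6.05300, u+w=35.89300; √(b/2)=1.72482, √(2b)=3.44964; F=1.72482×(-6.053)=-10.44033, v=35.89300/3.44964=10.40486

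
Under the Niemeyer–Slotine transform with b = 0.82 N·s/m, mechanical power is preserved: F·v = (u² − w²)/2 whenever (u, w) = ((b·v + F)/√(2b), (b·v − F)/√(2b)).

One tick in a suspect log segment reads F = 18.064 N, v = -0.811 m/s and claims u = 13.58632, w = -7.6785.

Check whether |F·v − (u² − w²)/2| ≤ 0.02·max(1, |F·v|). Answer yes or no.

no

F·v = 18.064×(-0.811) = -14.64990 W.
(u² − w²)/2 = (184.58809 − 58.95936)/2 = 62.81436 W.
|Δ| = 77.46427;  2% of max(1, |F·v|) = 0.29300.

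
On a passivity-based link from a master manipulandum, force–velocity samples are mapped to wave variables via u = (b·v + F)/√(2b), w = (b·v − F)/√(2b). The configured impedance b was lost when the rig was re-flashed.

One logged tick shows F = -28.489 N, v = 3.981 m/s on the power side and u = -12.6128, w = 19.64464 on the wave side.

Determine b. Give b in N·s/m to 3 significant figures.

u + w = 7.0318;  u + w = √(2b)·v, so √(2b) = 7.0318/3.981 = 1.7664.
b = (√(2b))²/2 = 3.1200/2 = 1.5600.
(Check via u − w = 2F/√(2b): u − w = -32.2574, 2F/√(2b) = -32.2575.)

b = 1.56 N·s/m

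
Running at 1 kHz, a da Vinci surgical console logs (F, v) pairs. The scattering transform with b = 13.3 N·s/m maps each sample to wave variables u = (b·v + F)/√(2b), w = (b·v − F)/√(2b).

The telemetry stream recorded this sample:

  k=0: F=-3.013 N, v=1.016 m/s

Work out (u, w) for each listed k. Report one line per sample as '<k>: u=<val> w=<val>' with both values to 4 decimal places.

k=0: b·v=13.3×1.016=13.5128; √(2b)=5.1575; u=(13.5128+(-3.013))/5.1575=2.0358, w=(13.5128−(-3.013))/5.1575=3.2042

0: u=2.0358 w=3.2042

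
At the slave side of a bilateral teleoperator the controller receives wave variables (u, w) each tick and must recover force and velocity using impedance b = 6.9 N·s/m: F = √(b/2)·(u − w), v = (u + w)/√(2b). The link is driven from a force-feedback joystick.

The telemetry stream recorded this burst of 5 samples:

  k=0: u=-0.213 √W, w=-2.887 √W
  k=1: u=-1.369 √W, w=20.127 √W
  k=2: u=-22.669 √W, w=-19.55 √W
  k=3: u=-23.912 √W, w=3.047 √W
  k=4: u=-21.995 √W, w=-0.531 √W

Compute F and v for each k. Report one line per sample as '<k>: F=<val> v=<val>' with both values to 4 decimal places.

k=0: u−w=2.6740, u+w=-3.1000; √(b/2)=1.8574, √(2b)=3.7148; F=1.8574×2.674=4.9667, v=-3.1000/3.7148=-0.8345
k=1: u−w=-21.4960, u+w=18.7580; √(b/2)=1.8574, √(2b)=3.7148; F=1.8574×(-21.496)=-39.9270, v=18.7580/3.7148=5.0495
k=2: u−w=-3.1190, u+w=-42.2190; √(b/2)=1.8574, √(2b)=3.7148; F=1.8574×(-3.119)=-5.7933, v=-42.2190/3.7148=-11.3650
k=3: u−w=-26.9590, u+w=-20.8650; √(b/2)=1.8574, √(2b)=3.7148; F=1.8574×(-26.959)=-50.0741, v=-20.8650/3.7148=-5.6167
k=4: u−w=-21.4640, u+w=-22.5260; √(b/2)=1.8574, √(2b)=3.7148; F=1.8574×(-21.464)=-39.8676, v=-22.5260/3.7148=-6.0638

0: F=4.9667 v=-0.8345
1: F=-39.9270 v=5.0495
2: F=-5.7933 v=-11.3650
3: F=-50.0741 v=-5.6167
4: F=-39.8676 v=-6.0638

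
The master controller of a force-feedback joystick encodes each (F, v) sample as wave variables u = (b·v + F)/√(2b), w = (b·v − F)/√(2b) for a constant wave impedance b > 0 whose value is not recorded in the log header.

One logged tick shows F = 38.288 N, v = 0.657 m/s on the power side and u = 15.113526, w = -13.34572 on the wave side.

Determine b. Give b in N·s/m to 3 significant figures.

u + w = 1.767806;  u + w = √(2b)·v, so √(2b) = 1.767806/0.657 = 2.690725.
b = (√(2b))²/2 = 7.239998/2 = 3.619999.
(Check via u − w = 2F/√(2b): u − w = 28.459246, 2F/√(2b) = 28.459249.)

b = 3.62 N·s/m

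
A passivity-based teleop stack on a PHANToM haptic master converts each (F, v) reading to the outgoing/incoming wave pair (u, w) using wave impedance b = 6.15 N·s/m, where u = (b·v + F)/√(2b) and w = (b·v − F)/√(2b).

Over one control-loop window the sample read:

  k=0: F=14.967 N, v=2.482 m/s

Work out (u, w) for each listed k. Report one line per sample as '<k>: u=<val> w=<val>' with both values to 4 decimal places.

k=0: b·v=6.15×2.482=15.2643; √(2b)=3.5071; u=(15.2643+14.967)/3.5071=8.6199, w=(15.2643−14.967)/3.5071=0.0848

0: u=8.6199 w=0.0848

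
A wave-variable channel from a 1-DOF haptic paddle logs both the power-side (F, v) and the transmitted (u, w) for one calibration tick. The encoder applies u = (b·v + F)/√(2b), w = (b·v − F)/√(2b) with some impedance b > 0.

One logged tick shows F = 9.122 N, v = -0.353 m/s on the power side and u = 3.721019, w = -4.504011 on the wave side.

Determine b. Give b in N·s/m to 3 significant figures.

b = 2.46 N·s/m

u + w = -0.782992;  u + w = √(2b)·v, so √(2b) = -0.782992/(-0.353) = 2.218108.
b = (√(2b))²/2 = 4.920002/2 = 2.460001.
(Check via u − w = 2F/√(2b): u − w = 8.225030, 2F/√(2b) = 8.225029.)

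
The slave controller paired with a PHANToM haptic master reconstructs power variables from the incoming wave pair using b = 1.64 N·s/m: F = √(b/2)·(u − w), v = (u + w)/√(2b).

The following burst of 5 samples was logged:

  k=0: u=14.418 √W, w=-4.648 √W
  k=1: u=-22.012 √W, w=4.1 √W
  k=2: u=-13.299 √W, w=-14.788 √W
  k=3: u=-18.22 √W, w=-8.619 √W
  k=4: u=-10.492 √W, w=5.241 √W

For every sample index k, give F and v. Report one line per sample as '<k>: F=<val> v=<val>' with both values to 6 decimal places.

k=0: u−w=19.066000, u+w=9.770000; √(b/2)=0.905539, √(2b)=1.811077; F=0.905539×19.066=17.264997, v=9.770000/1.811077=5.394580
k=1: u−w=-26.112000, u+w=-17.912000; √(b/2)=0.905539, √(2b)=1.811077; F=0.905539×(-26.112)=-23.645422, v=-17.912000/1.811077=-9.890247
k=2: u−w=1.489000, u+w=-28.087000; √(b/2)=0.905539, √(2b)=1.811077; F=0.905539×1.489=1.348347, v=-28.087000/1.811077=-15.508451
k=3: u−w=-9.601000, u+w=-26.839000; √(b/2)=0.905539, √(2b)=1.811077; F=0.905539×(-9.601)=-8.694075, v=-26.839000/1.811077=-14.819359
k=4: u−w=-15.733000, u+w=-5.251000; √(b/2)=0.905539, √(2b)=1.811077; F=0.905539×(-15.733)=-14.246837, v=-5.251000/1.811077=-2.899380

0: F=17.264997 v=5.394580
1: F=-23.645422 v=-9.890247
2: F=1.348347 v=-15.508451
3: F=-8.694075 v=-14.819359
4: F=-14.246837 v=-2.899380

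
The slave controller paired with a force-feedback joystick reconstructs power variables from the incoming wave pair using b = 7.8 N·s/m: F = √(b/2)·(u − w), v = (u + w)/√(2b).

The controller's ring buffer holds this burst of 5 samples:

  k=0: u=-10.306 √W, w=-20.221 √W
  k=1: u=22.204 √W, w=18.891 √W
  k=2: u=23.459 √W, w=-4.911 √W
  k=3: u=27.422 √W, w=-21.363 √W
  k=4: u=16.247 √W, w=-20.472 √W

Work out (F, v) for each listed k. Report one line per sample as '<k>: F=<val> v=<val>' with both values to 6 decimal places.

0: F=19.580556 v=-7.728974
1: F=6.542651 v=10.404631
2: F=56.026261 v=4.696072
3: F=96.342656 v=1.534047
4: F=72.514215 v=-1.069706

k=0: u−w=9.915000, u+w=-30.527000; √(b/2)=1.974842, √(2b)=3.949684; F=1.974842×9.915=19.580556, v=-30.527000/3.949684=-7.728974
k=1: u−w=3.313000, u+w=41.095000; √(b/2)=1.974842, √(2b)=3.949684; F=1.974842×3.313=6.542651, v=41.095000/3.949684=10.404631
k=2: u−w=28.370000, u+w=18.548000; √(b/2)=1.974842, √(2b)=3.949684; F=1.974842×28.37=56.026261, v=18.548000/3.949684=4.696072
k=3: u−w=48.785000, u+w=6.059000; √(b/2)=1.974842, √(2b)=3.949684; F=1.974842×48.785=96.342656, v=6.059000/3.949684=1.534047
k=4: u−w=36.719000, u+w=-4.225000; √(b/2)=1.974842, √(2b)=3.949684; F=1.974842×36.719=72.514215, v=-4.225000/3.949684=-1.069706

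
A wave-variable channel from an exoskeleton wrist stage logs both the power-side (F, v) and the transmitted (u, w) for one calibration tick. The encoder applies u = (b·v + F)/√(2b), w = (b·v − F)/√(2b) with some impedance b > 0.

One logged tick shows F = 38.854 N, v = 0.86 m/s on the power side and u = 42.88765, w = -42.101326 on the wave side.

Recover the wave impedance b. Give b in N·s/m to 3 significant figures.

b = 0.418 N·s/m

u + w = 0.786324;  u + w = √(2b)·v, so √(2b) = 0.786324/0.86 = 0.914330.
b = (√(2b))²/2 = 0.836000/2 = 0.418000.
(Check via u − w = 2F/√(2b): u − w = 84.988976, 2F/√(2b) = 84.988987.)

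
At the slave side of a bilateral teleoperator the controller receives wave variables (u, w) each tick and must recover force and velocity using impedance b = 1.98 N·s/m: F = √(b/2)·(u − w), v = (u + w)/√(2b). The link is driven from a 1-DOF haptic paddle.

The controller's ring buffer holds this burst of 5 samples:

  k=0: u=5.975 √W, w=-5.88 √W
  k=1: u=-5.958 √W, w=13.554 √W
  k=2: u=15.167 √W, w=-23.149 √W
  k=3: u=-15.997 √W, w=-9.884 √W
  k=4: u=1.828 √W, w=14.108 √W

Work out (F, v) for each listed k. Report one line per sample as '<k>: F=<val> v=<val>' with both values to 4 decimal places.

0: F=11.7956 v=0.0477
1: F=-19.4142 v=3.8171
2: F=38.1239 v=-4.0111
3: F=-6.0824 v=-13.0057
4: F=-12.2184 v=8.0081

k=0: u−w=11.8550, u+w=0.0950; √(b/2)=0.9950, √(2b)=1.9900; F=0.9950×11.855=11.7956, v=0.0950/1.9900=0.0477
k=1: u−w=-19.5120, u+w=7.5960; √(b/2)=0.9950, √(2b)=1.9900; F=0.9950×(-19.512)=-19.4142, v=7.5960/1.9900=3.8171
k=2: u−w=38.3160, u+w=-7.9820; √(b/2)=0.9950, √(2b)=1.9900; F=0.9950×38.316=38.1239, v=-7.9820/1.9900=-4.0111
k=3: u−w=-6.1130, u+w=-25.8810; √(b/2)=0.9950, √(2b)=1.9900; F=0.9950×(-6.113)=-6.0824, v=-25.8810/1.9900=-13.0057
k=4: u−w=-12.2800, u+w=15.9360; √(b/2)=0.9950, √(2b)=1.9900; F=0.9950×(-12.28)=-12.2184, v=15.9360/1.9900=8.0081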